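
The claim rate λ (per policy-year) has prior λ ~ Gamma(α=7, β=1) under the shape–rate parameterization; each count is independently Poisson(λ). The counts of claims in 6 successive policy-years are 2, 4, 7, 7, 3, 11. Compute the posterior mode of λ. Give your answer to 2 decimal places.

λ̂_MAP = 5.71

Σxᵢ = 2+4+7+7+3+11 = 34, with n = 6.
Posterior ∝ λ^6e^(−1λ) · λ^34e^(−6λ) = λ^40e^(−7λ), i.e. Gamma(shape=41, rate=7).
The mode of a Gamma(a, b) with a ≥ 1 (shape–rate) is (a−1)/b = 40/7 ≈ 5.71.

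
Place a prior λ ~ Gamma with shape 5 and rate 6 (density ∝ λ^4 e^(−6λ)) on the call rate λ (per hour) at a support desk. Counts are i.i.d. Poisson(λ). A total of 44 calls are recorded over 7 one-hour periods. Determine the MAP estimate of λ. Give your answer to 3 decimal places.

Σxᵢ = 44, n = 7.
Posterior ∝ λ^4e^(−6λ) · λ^44e^(−7λ) = λ^48e^(−13λ), i.e. Gamma(shape=49, rate=13).
The mode of a Gamma(a, b) with a ≥ 1 (shape–rate) is (a−1)/b = 48/13 ≈ 3.692.

λ̂_MAP = 3.692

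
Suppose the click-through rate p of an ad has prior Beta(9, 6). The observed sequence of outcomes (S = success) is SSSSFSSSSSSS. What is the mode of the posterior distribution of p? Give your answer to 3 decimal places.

p̂_MAP = 0.760

Prior: Beta(9, 6).
Data: 11 successes in 12 trials (from the sequence). The binomial likelihood contributes p^11(1−p)^1, so the posterior is Beta(9+11, 6+1) = Beta(20, 7).
For Beta(a, b) with a, b > 1 the mode is (a−1)/(a+b−2) = 19/25 ≈ 0.760.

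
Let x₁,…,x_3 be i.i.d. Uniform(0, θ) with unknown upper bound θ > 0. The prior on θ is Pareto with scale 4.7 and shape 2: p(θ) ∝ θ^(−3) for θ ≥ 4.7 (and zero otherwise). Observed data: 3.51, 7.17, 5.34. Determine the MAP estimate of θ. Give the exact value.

θ̂_MAP = 7.17

The Uniform(0, θ) likelihood is θ^(−n) for θ ≥ max(xᵢ), zero otherwise. Here max(xᵢ) = 7.17.
Posterior ∝ θ^(−3) · θ^(−3) = θ^(−6) on θ ≥ max(4.7, 7.17) = 7.17.
This density is strictly decreasing in θ, so the posterior mode lies at the lower boundary of the support.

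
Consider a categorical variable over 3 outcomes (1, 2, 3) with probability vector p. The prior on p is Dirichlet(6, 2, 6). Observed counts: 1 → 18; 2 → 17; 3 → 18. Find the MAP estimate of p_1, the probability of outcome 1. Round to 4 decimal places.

MAP estimate: 0.3594

The posterior is Dirichlet(αᵢ + nᵢ) = Dirichlet(24, 19, 24).
For a Dirichlet(a₁,…,a_K) with all aᵢ > 1, the mode has j-th component (aⱼ − 1)/(Σaᵢ − K).
Here Σaᵢ = 67 and K = 3, so p_1 = (24 − 1)/(67 − 3) = 23/64 ≈ 0.3594.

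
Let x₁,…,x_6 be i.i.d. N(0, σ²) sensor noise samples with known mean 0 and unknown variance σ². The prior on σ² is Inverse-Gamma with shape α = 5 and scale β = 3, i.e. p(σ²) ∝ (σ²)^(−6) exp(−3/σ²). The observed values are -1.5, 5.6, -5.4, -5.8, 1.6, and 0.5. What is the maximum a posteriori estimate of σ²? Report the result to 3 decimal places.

Sum of squared deviations about the known mean: SS = (-1.5−0)² + (5.6−0)² + (-5.4−0)² + (-5.8−0)² + (1.6−0)² + (0.5−0)² = 99.22.
The Normal likelihood contributes (σ²)^(−n/2) exp(−SS/(2σ²)), so the posterior is Inverse-Gamma(α + n/2, β + SS/2) = Inverse-Gamma(8, 52.61).
The mode of Inverse-Gamma(a, b) is b/(a+1) = 52.61/9 ≈ 5.846.

σ̂²_MAP = 5.846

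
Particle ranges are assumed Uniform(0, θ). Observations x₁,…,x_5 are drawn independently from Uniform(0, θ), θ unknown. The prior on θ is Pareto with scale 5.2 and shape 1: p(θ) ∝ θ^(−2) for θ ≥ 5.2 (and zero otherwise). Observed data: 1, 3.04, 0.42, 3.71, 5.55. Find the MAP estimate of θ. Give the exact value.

θ̂_MAP = 5.55

The Uniform(0, θ) likelihood is θ^(−n) for θ ≥ max(xᵢ), zero otherwise. Here max(xᵢ) = 5.55.
Posterior ∝ θ^(−2) · θ^(−5) = θ^(−7) on θ ≥ max(5.2, 5.55) = 5.55.
This density is strictly decreasing in θ, so the posterior mode lies at the lower boundary of the support.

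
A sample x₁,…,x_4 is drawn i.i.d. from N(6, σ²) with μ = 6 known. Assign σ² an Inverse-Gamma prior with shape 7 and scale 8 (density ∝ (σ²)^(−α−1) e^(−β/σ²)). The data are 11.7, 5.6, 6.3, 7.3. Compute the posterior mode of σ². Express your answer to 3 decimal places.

Sum of squared deviations about the known mean: SS = (11.7−6)² + (5.6−6)² + (6.3−6)² + (7.3−6)² = 34.43.
The Normal likelihood contributes (σ²)^(−n/2) exp(−SS/(2σ²)), so the posterior is Inverse-Gamma(α + n/2, β + SS/2) = Inverse-Gamma(9, 25.215).
The mode of Inverse-Gamma(a, b) is b/(a+1) = 25.215/10 ≈ 2.522.

σ̂²_MAP = 2.522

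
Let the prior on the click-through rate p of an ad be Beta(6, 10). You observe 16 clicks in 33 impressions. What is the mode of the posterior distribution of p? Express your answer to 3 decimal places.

p̂_MAP = 0.447

Prior: Beta(6, 10).
Data: 16 successes in 33 trials. The binomial likelihood contributes p^16(1−p)^17, so the posterior is Beta(6+16, 10+17) = Beta(22, 27).
For Beta(a, b) with a, b > 1 the mode is (a−1)/(a+b−2) = 21/47 ≈ 0.447.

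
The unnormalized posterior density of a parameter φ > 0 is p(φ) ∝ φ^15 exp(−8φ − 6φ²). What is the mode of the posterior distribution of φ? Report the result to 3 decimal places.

φ̂_MAP = 0.833

ℓ'(φ) = 15/φ − 8 − 12φ. Setting this to zero and multiplying by φ: 12φ² + 8φ − 15 = 0.
φ = (−8 + √(8² + 4·12·15)) / (2·12) = (−8 + √784) / 24 = (−8 + 28)/24 = 5/6.
ℓ''(φ) = −15/φ² − 12 < 0, confirming a maximum.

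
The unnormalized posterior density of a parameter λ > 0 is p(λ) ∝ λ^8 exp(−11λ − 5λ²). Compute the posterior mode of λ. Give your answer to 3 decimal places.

ℓ'(λ) = 8/λ − 11 − 10λ. Setting this to zero and multiplying by λ: 10λ² + 11λ − 8 = 0.
λ = (−11 + √(11² + 4·10·8)) / (2·10) = (−11 + √441) / 20 = (−11 + 21)/20 = 1/2.
ℓ''(λ) = −8/λ² − 10 < 0, confirming a maximum.

λ̂_MAP = 0.500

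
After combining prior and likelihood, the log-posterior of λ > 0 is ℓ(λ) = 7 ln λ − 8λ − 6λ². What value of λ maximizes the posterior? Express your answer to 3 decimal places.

λ̂_MAP = 0.500

ℓ'(λ) = 7/λ − 8 − 12λ. Setting this to zero and multiplying by λ: 12λ² + 8λ − 7 = 0.
λ = (−8 + √(8² + 4·12·7)) / (2·12) = (−8 + √400) / 24 = (−8 + 20)/24 = 1/2.
ℓ''(λ) = −7/λ² − 12 < 0, confirming a maximum.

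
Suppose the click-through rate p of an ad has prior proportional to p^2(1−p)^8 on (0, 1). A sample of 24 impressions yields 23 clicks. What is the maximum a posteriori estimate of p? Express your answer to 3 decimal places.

p̂_MAP = 0.735

The prior density ∝ p^2(1−p)^8 is the kernel of Beta(3, 9).
Data: 23 successes in 24 trials. The binomial likelihood contributes p^23(1−p)^1, so the posterior is Beta(3+23, 9+1) = Beta(26, 10).
For Beta(a, b) with a, b > 1 the mode is (a−1)/(a+b−2) = 25/34 ≈ 0.735.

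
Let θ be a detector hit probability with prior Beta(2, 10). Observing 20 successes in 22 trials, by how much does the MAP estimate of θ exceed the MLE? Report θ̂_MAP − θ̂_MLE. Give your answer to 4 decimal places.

MAP − MLE = -0.2528

Posterior is Beta(22, 12); MAP = (22−1)/(34−2) = 21/32 ≈ 0.65625.
MLE ignores the prior: θ̂_MLE = k/n = 20/22 ≈ 0.90909.
Difference = 21/32 − 20/22 = -89/352 ≈ -0.2528.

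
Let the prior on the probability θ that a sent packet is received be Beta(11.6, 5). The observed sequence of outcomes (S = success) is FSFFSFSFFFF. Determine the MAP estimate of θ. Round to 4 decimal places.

Prior: Beta(11.6, 5).
Data: 3 successes in 11 trials (from the sequence). The binomial likelihood contributes θ^3(1−θ)^8, so the posterior is Beta(11.6+3, 5+8) = Beta(14.6, 13).
For Beta(a, b) with a, b > 1 the mode is (a−1)/(a+b−2) = 13.6/25.6 ≈ 0.5313.

θ̂_MAP = 0.5313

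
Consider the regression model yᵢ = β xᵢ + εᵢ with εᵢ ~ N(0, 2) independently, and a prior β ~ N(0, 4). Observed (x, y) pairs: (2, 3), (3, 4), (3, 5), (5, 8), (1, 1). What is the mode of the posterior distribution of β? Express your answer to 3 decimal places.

log p(β | y) = −Σ(yᵢ − βxᵢ)²/(2·2) − β²/(2·4) + const.
Setting the derivative to zero: Σxᵢ(yᵢ − βxᵢ)/2 − β/4 = 0, so β = Σxᵢyᵢ / (Σxᵢ² + σ²/τ²).
Σxᵢyᵢ = 2·3 + 3·4 + 3·5 + 5·8 + 1·1 = 74; Σxᵢ² = 48; σ²/τ² = 0.5.
β̂_MAP = 74 / (48 + 0.5) = 74/48.5 ≈ 1.526.

β̂_MAP = 1.526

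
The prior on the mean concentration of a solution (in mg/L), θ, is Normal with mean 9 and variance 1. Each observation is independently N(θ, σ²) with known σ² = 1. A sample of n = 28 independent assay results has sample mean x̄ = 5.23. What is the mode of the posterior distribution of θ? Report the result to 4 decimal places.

θ̂_MAP = 5.3600

n = 28, x̄ = 5.23.
For a Normal prior and Normal likelihood with known variance, the posterior is Normal; its mode equals its mean, the precision-weighted average.
Prior precision 1/σ₀² = 1/1 = 1; data precision n/σ² = 28/1 = 28.
θ̂ = (1·9 + 28·5.23) / (1 + 28) = 155.44/29 = 5.3600.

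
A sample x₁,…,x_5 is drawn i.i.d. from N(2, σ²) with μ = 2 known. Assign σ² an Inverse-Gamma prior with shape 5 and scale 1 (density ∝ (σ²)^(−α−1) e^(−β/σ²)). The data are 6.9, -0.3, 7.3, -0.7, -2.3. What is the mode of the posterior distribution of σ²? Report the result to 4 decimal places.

Sum of squared deviations about the known mean: SS = (6.9−2)² + (-0.3−2)² + (7.3−2)² + (-0.7−2)² + (-2.3−2)² = 83.17.
The Normal likelihood contributes (σ²)^(−n/2) exp(−SS/(2σ²)), so the posterior is Inverse-Gamma(α + n/2, β + SS/2) = Inverse-Gamma(7.5, 42.585).
The mode of Inverse-Gamma(a, b) is b/(a+1) = 42.585/8.5 ≈ 5.0100.

σ̂²_MAP = 5.0100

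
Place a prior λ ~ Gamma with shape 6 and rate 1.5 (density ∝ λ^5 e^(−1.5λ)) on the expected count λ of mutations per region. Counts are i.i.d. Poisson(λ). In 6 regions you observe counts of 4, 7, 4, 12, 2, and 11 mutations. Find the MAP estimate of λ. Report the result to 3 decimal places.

λ̂_MAP = 6.000

Σxᵢ = 4+7+4+12+2+11 = 40, with n = 6.
Posterior ∝ λ^5e^(−1.5λ) · λ^40e^(−6λ) = λ^45e^(−7.5λ), i.e. Gamma(shape=46, rate=7.5).
The mode of a Gamma(a, b) with a ≥ 1 (shape–rate) is (a−1)/b = 45/7.5 ≈ 6.000.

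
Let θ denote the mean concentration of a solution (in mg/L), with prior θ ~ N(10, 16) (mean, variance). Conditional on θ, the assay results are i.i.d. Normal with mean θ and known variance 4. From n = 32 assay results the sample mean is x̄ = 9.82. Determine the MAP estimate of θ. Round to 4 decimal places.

θ̂_MAP = 9.8214

n = 32, x̄ = 9.82.
For a Normal prior and Normal likelihood with known variance, the posterior is Normal; its mode equals its mean, the precision-weighted average.
Prior precision 1/σ₀² = 1/16 = 0.0625; data precision n/σ² = 32/4 = 8.
θ̂ = (0.0625·10 + 8·9.82) / (0.0625 + 8) = 79.185/8.0625 = 10558/1075 ≈ 9.8214.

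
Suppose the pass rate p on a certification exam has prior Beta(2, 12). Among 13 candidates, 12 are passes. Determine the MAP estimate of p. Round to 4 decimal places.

p̂_MAP = 0.5200

Prior: Beta(2, 12).
Data: 12 successes in 13 trials. The binomial likelihood contributes p^12(1−p)^1, so the posterior is Beta(2+12, 12+1) = Beta(14, 13).
For Beta(a, b) with a, b > 1 the mode is (a−1)/(a+b−2) = 13/25 ≈ 0.5200.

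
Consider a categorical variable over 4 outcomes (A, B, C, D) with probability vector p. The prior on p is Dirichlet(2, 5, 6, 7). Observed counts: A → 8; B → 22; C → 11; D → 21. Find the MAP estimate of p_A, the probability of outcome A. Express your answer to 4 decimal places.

The posterior is Dirichlet(αᵢ + nᵢ) = Dirichlet(10, 27, 17, 28).
For a Dirichlet(a₁,…,a_K) with all aᵢ > 1, the mode has j-th component (aⱼ − 1)/(Σaᵢ − K).
Here Σaᵢ = 82 and K = 4, so p_A = (10 − 1)/(82 − 4) = 9/78 ≈ 0.1154.

MAP estimate of p_A = 0.1154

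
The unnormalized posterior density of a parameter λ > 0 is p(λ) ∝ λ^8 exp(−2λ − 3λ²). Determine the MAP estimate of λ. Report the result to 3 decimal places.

ℓ'(λ) = 8/λ − 2 − 6λ. Setting this to zero and multiplying by λ: 6λ² + 2λ − 8 = 0.
λ = (−2 + √(2² + 4·6·8)) / (2·6) = (−2 + √196) / 12 = (−2 + 14)/12 = 1.
ℓ''(λ) = −8/λ² − 6 < 0, confirming a maximum.

λ̂_MAP = 1.000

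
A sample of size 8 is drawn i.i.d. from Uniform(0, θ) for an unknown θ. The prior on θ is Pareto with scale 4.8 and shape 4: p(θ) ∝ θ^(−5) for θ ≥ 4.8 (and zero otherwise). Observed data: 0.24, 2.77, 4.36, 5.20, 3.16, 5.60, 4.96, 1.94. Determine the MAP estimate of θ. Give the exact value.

θ̂_MAP = 5.60

The Uniform(0, θ) likelihood is θ^(−n) for θ ≥ max(xᵢ), zero otherwise. Here max(xᵢ) = 5.60.
Posterior ∝ θ^(−5) · θ^(−8) = θ^(−13) on θ ≥ max(4.8, 5.60) = 5.60.
This density is strictly decreasing in θ, so the posterior mode lies at the lower boundary of the support.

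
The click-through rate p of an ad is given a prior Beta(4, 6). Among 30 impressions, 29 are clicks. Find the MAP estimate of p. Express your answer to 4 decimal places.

Prior: Beta(4, 6).
Data: 29 successes in 30 trials. The binomial likelihood contributes p^29(1−p)^1, so the posterior is Beta(4+29, 6+1) = Beta(33, 7).
For Beta(a, b) with a, b > 1 the mode is (a−1)/(a+b−2) = 32/38 ≈ 0.8421.

p̂_MAP = 0.8421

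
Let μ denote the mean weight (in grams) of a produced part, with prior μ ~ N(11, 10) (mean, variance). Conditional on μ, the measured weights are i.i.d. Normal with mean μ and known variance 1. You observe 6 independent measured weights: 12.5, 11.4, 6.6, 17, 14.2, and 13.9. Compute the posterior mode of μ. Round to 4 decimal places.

μ̂_MAP = 12.5738

n = 6; x̄ = (12.5 + 11.4 + 6.6 + 17 + 14.2 + 13.9)/6 = 75.6/6 = 12.6.
For a Normal prior and Normal likelihood with known variance, the posterior is Normal; its mode equals its mean, the precision-weighted average.
Prior precision 1/σ₀² = 1/10 = 0.1; data precision n/σ² = 6/1 = 6.
μ̂ = (0.1·11 + 6·12.6) / (0.1 + 6) = 76.7/6.1 = 767/61 ≈ 12.5738.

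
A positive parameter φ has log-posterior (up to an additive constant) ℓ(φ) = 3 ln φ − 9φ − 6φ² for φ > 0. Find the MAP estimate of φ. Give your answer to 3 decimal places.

ℓ'(φ) = 3/φ − 9 − 12φ. Setting this to zero and multiplying by φ: 12φ² + 9φ − 3 = 0.
φ = (−9 + √(9² + 4·12·3)) / (2·12) = (−9 + √225) / 24 = (−9 + 15)/24 = 1/4.
ℓ''(φ) = −3/φ² − 12 < 0, confirming a maximum.

φ̂_MAP = 0.250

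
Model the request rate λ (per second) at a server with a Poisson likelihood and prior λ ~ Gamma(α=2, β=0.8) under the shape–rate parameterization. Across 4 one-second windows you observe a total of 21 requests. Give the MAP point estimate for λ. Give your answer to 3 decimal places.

Σxᵢ = 21, n = 4.
Posterior ∝ λe^(−0.8λ) · λ^21e^(−4λ) = λ^22e^(−4.8λ), i.e. Gamma(shape=23, rate=4.8).
The mode of a Gamma(a, b) with a ≥ 1 (shape–rate) is (a−1)/b = 22/4.8 ≈ 4.583.

λ̂_MAP = 4.583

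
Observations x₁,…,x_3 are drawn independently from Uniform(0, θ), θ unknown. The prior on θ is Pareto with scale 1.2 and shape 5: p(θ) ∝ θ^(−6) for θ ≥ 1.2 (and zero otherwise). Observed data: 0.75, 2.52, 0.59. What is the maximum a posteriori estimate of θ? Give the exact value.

The Uniform(0, θ) likelihood is θ^(−n) for θ ≥ max(xᵢ), zero otherwise. Here max(xᵢ) = 2.52.
Posterior ∝ θ^(−6) · θ^(−3) = θ^(−9) on θ ≥ max(1.2, 2.52) = 2.52.
This density is strictly decreasing in θ, so the posterior mode lies at the lower boundary of the support.

θ̂_MAP = 2.52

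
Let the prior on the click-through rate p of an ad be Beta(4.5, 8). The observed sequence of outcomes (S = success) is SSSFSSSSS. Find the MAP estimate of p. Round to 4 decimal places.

p̂_MAP = 0.5897

Prior: Beta(4.5, 8).
Data: 8 successes in 9 trials (from the sequence). The binomial likelihood contributes p^8(1−p)^1, so the posterior is Beta(4.5+8, 8+1) = Beta(12.5, 9).
For Beta(a, b) with a, b > 1 the mode is (a−1)/(a+b−2) = 11.5/19.5 ≈ 0.5897.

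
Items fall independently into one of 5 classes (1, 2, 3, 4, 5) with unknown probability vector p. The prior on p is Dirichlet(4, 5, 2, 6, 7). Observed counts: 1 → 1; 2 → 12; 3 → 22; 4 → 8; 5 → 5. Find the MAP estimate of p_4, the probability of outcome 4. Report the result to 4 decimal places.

MAP estimate: 0.1940

The posterior is Dirichlet(αᵢ + nᵢ) = Dirichlet(5, 17, 24, 14, 12).
For a Dirichlet(a₁,…,a_K) with all aᵢ > 1, the mode has j-th component (aⱼ − 1)/(Σaᵢ − K).
Here Σaᵢ = 72 and K = 5, so p_4 = (14 − 1)/(72 − 5) = 13/67 ≈ 0.1940.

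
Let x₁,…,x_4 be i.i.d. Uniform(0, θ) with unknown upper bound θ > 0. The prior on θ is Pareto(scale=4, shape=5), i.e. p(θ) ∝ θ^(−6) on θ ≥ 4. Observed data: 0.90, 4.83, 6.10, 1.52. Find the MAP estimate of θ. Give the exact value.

θ̂_MAP = 6.10

The Uniform(0, θ) likelihood is θ^(−n) for θ ≥ max(xᵢ), zero otherwise. Here max(xᵢ) = 6.10.
Posterior ∝ θ^(−6) · θ^(−4) = θ^(−10) on θ ≥ max(4, 6.10) = 6.10.
This density is strictly decreasing in θ, so the posterior mode lies at the lower boundary of the support.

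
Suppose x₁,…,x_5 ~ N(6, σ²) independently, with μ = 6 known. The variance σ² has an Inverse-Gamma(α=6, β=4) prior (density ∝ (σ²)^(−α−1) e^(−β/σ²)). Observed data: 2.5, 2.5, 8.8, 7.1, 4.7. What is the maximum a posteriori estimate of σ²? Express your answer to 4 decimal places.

Sum of squared deviations about the known mean: SS = (2.5−6)² + (2.5−6)² + (8.8−6)² + (7.1−6)² + (4.7−6)² = 35.24.
The Normal likelihood contributes (σ²)^(−n/2) exp(−SS/(2σ²)), so the posterior is Inverse-Gamma(α + n/2, β + SS/2) = Inverse-Gamma(8.5, 21.62).
The mode of Inverse-Gamma(a, b) is b/(a+1) = 21.62/9.5 ≈ 2.2758.

σ̂²_MAP = 2.2758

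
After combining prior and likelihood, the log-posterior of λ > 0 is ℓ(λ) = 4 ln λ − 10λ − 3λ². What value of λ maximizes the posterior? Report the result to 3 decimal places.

ℓ'(λ) = 4/λ − 10 − 6λ. Setting this to zero and multiplying by λ: 6λ² + 10λ − 4 = 0.
λ = (−10 + √(10² + 4·6·4)) / (2·6) = (−10 + √196) / 12 = (−10 + 14)/12 = 1/3.
ℓ''(λ) = −4/λ² − 6 < 0, confirming a maximum.

λ̂_MAP = 0.333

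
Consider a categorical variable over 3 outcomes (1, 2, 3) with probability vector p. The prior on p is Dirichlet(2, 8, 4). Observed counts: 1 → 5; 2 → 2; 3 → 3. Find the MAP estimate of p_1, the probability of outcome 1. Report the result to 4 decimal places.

MAP estimate: 0.2857

The posterior is Dirichlet(αᵢ + nᵢ) = Dirichlet(7, 10, 7).
For a Dirichlet(a₁,…,a_K) with all aᵢ > 1, the mode has j-th component (aⱼ − 1)/(Σaᵢ − K).
Here Σaᵢ = 24 and K = 3, so p_1 = (7 − 1)/(24 − 3) = 6/21 ≈ 0.2857.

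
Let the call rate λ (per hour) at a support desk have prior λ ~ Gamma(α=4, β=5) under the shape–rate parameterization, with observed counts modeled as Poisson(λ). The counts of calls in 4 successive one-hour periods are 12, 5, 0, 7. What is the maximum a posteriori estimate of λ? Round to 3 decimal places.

λ̂_MAP = 3.000

Σxᵢ = 12+5+0+7 = 24, with n = 4.
Posterior ∝ λ^3e^(−5λ) · λ^24e^(−4λ) = λ^27e^(−9λ), i.e. Gamma(shape=28, rate=9).
The mode of a Gamma(a, b) with a ≥ 1 (shape–rate) is (a−1)/b = 27/9 ≈ 3.000.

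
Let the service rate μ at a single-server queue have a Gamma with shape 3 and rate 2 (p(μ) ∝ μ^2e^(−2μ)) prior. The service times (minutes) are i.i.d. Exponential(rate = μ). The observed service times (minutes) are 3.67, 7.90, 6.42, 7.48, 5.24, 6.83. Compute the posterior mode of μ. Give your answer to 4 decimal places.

μ̂_MAP = 0.2023

The Exponential(rate=μ) likelihood is ∝ μ^n e^(−μΣtᵢ). Here n = 6 and Σtᵢ = 3.67 + 7.90 + 6.42 + 7.48 + 5.24 + 6.83 = 37.54.
Posterior ∝ μ^2e^(−2μ) · μ^6e^(−37.54μ) = μ^8e^(−39.54μ), i.e. Gamma(9, 39.54).
Mode = (a−1)/b = 8/39.54 ≈ 0.2023.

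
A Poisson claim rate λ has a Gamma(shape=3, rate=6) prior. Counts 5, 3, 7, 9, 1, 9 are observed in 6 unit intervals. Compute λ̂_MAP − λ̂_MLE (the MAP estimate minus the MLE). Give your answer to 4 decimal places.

Σxᵢ = 34. Posterior is Gamma(37, 12); MAP = (37−1)/12 = 36/12 ≈ 3.00000.
MLE = x̄ = 34/6 ≈ 5.66667.
Difference = 36/12 − 34/6 = -8/3 ≈ -2.6667.

MAP − MLE = -2.6667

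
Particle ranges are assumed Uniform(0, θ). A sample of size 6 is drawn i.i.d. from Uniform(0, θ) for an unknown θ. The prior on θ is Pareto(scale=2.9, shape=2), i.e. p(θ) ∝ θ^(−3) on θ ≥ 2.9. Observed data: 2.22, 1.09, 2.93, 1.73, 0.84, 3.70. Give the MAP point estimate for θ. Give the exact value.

The Uniform(0, θ) likelihood is θ^(−n) for θ ≥ max(xᵢ), zero otherwise. Here max(xᵢ) = 3.70.
Posterior ∝ θ^(−3) · θ^(−6) = θ^(−9) on θ ≥ max(2.9, 3.70) = 3.70.
This density is strictly decreasing in θ, so the posterior mode lies at the lower boundary of the support.

θ̂_MAP = 3.70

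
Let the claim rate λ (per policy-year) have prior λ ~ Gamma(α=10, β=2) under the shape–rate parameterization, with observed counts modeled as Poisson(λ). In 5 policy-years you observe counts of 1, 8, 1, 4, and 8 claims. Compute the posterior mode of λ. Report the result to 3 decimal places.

λ̂_MAP = 4.429

Σxᵢ = 1+8+1+4+8 = 22, with n = 5.
Posterior ∝ λ^9e^(−2λ) · λ^22e^(−5λ) = λ^31e^(−7λ), i.e. Gamma(shape=32, rate=7).
The mode of a Gamma(a, b) with a ≥ 1 (shape–rate) is (a−1)/b = 31/7 ≈ 4.429.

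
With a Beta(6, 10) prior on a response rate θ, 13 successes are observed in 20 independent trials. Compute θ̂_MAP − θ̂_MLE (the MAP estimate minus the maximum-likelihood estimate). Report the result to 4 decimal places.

MAP − MLE = -0.1206

Posterior is Beta(19, 17); MAP = (19−1)/(36−2) = 18/34 ≈ 0.52941.
MLE ignores the prior: θ̂_MLE = k/n = 13/20 ≈ 0.65000.
Difference = 18/34 − 13/20 = -41/340 ≈ -0.1206.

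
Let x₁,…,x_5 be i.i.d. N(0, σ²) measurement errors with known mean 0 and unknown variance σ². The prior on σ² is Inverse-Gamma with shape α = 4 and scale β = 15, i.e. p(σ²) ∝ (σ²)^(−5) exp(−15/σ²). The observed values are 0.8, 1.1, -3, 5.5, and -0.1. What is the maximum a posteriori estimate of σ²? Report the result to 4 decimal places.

Sum of squared deviations about the known mean: SS = (0.8−0)² + (1.1−0)² + (-3−0)² + (5.5−0)² + (-0.1−0)² = 41.11.
The Normal likelihood contributes (σ²)^(−n/2) exp(−SS/(2σ²)), so the posterior is Inverse-Gamma(α + n/2, β + SS/2) = Inverse-Gamma(6.5, 35.555).
The mode of Inverse-Gamma(a, b) is b/(a+1) = 35.555/7.5 ≈ 4.7407.

σ̂²_MAP = 4.7407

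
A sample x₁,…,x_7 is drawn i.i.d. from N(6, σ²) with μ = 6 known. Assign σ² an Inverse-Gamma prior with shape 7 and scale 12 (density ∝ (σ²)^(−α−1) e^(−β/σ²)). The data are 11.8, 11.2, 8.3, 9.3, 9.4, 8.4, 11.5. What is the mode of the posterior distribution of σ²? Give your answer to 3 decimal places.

Sum of squared deviations about the known mean: SS = (11.8−6)² + (11.2−6)² + (8.3−6)² + (9.3−6)² + (9.4−6)² + (8.4−6)² + (11.5−6)² = 124.43.
The Normal likelihood contributes (σ²)^(−n/2) exp(−SS/(2σ²)), so the posterior is Inverse-Gamma(α + n/2, β + SS/2) = Inverse-Gamma(10.5, 74.215).
The mode of Inverse-Gamma(a, b) is b/(a+1) = 74.215/11.5 ≈ 6.453.

σ̂²_MAP = 6.453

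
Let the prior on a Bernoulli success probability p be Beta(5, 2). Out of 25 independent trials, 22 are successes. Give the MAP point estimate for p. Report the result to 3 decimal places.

p̂_MAP = 0.867

Prior: Beta(5, 2).
Data: 22 successes in 25 trials. The binomial likelihood contributes p^22(1−p)^3, so the posterior is Beta(5+22, 2+3) = Beta(27, 5).
For Beta(a, b) with a, b > 1 the mode is (a−1)/(a+b−2) = 26/30 ≈ 0.867.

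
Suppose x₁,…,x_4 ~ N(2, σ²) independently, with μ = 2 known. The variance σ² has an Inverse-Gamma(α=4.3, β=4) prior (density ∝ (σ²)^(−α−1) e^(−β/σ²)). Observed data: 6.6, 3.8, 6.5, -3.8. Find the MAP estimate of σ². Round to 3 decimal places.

Sum of squared deviations about the known mean: SS = (6.6−2)² + (3.8−2)² + (6.5−2)² + (-3.8−2)² = 78.29.
The Normal likelihood contributes (σ²)^(−n/2) exp(−SS/(2σ²)), so the posterior is Inverse-Gamma(α + n/2, β + SS/2) = Inverse-Gamma(6.3, 43.145).
The mode of Inverse-Gamma(a, b) is b/(a+1) = 43.145/7.3 ≈ 5.910.

σ̂²_MAP = 5.910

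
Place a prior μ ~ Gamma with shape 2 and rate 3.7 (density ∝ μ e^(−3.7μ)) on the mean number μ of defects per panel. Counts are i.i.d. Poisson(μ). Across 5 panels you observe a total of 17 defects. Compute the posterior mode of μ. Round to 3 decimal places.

Σxᵢ = 17, n = 5.
Posterior ∝ μe^(−3.7μ) · μ^17e^(−5μ) = μ^18e^(−8.7μ), i.e. Gamma(shape=19, rate=8.7).
The mode of a Gamma(a, b) with a ≥ 1 (shape–rate) is (a−1)/b = 18/8.7 ≈ 2.069.

μ̂_MAP = 2.069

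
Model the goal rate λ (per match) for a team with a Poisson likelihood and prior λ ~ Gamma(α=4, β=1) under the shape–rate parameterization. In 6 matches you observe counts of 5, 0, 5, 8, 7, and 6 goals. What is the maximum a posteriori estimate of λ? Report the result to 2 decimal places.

λ̂_MAP = 4.86

Σxᵢ = 5+0+5+8+7+6 = 31, with n = 6.
Posterior ∝ λ^3e^(−1λ) · λ^31e^(−6λ) = λ^34e^(−7λ), i.e. Gamma(shape=35, rate=7).
The mode of a Gamma(a, b) with a ≥ 1 (shape–rate) is (a−1)/b = 34/7 ≈ 4.86.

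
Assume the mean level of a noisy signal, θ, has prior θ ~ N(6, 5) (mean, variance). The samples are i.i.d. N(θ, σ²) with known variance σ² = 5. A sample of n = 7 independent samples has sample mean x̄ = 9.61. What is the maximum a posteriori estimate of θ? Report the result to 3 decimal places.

n = 7, x̄ = 9.61.
For a Normal prior and Normal likelihood with known variance, the posterior is Normal; its mode equals its mean, the precision-weighted average.
Prior precision 1/σ₀² = 1/5 = 0.2; data precision n/σ² = 7/5 = 1.4.
θ̂ = (0.2·6 + 1.4·9.61) / (0.2 + 1.4) = 14.654/1.6 = 9.15875 ≈ 9.159.

θ̂_MAP = 9.159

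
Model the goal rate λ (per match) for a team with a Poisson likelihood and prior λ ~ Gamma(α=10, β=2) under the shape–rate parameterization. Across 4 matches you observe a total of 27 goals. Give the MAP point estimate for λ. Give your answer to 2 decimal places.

λ̂_MAP = 6.00

Σxᵢ = 27, n = 4.
Posterior ∝ λ^9e^(−2λ) · λ^27e^(−4λ) = λ^36e^(−6λ), i.e. Gamma(shape=37, rate=6).
The mode of a Gamma(a, b) with a ≥ 1 (shape–rate) is (a−1)/b = 36/6 ≈ 6.00.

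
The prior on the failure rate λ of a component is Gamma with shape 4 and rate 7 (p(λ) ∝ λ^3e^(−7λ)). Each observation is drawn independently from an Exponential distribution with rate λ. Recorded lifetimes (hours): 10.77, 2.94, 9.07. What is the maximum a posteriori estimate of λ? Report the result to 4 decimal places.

λ̂_MAP = 0.2015

The Exponential(rate=λ) likelihood is ∝ λ^n e^(−λΣtᵢ). Here n = 3 and Σtᵢ = 10.77 + 2.94 + 9.07 = 22.78.
Posterior ∝ λ^3e^(−7λ) · λ^3e^(−22.78λ) = λ^6e^(−29.78λ), i.e. Gamma(7, 29.78).
Mode = (a−1)/b = 6/29.78 ≈ 0.2015.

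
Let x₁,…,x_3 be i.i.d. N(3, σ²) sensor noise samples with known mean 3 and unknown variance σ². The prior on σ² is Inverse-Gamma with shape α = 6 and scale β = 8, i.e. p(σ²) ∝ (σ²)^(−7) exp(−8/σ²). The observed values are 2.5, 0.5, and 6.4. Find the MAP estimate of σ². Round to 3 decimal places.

Sum of squared deviations about the known mean: SS = (2.5−3)² + (0.5−3)² + (6.4−3)² = 18.06.
The Normal likelihood contributes (σ²)^(−n/2) exp(−SS/(2σ²)), so the posterior is Inverse-Gamma(α + n/2, β + SS/2) = Inverse-Gamma(7.5, 17.03).
The mode of Inverse-Gamma(a, b) is b/(a+1) = 17.03/8.5 ≈ 2.004.

σ̂²_MAP = 2.004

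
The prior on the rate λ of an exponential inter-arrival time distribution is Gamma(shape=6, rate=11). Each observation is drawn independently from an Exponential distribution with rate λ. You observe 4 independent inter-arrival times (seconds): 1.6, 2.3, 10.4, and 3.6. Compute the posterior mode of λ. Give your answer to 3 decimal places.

λ̂_MAP = 0.311

The Exponential(rate=λ) likelihood is ∝ λ^n e^(−λΣtᵢ). Here n = 4 and Σtᵢ = 1.6 + 2.3 + 10.4 + 3.6 = 17.9.
Posterior ∝ λ^5e^(−11λ) · λ^4e^(−17.9λ) = λ^9e^(−28.9λ), i.e. Gamma(10, 28.9).
Mode = (a−1)/b = 9/28.9 ≈ 0.311.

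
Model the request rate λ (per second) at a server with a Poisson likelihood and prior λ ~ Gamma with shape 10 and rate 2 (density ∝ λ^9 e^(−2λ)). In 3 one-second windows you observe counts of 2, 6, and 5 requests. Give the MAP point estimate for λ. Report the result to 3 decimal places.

λ̂_MAP = 4.400

Σxᵢ = 2+6+5 = 13, with n = 3.
Posterior ∝ λ^9e^(−2λ) · λ^13e^(−3λ) = λ^22e^(−5λ), i.e. Gamma(shape=23, rate=5).
The mode of a Gamma(a, b) with a ≥ 1 (shape–rate) is (a−1)/b = 22/5 ≈ 4.400.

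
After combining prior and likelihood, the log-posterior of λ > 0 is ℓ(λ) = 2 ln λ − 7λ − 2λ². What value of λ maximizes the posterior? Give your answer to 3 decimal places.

ℓ'(λ) = 2/λ − 7 − 4λ. Setting this to zero and multiplying by λ: 4λ² + 7λ − 2 = 0.
λ = (−7 + √(7² + 4·4·2)) / (2·4) = (−7 + √81) / 8 = (−7 + 9)/8 = 1/4.
ℓ''(λ) = −2/λ² − 4 < 0, confirming a maximum.

λ̂_MAP = 0.250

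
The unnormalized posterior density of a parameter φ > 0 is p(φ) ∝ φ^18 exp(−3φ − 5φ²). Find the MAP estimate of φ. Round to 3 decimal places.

ℓ'(φ) = 18/φ − 3 − 10φ. Setting this to zero and multiplying by φ: 10φ² + 3φ − 18 = 0.
φ = (−3 + √(3² + 4·10·18)) / (2·10) = (−3 + √729) / 20 = (−3 + 27)/20 = 6/5.
ℓ''(φ) = −18/φ² − 10 < 0, confirming a maximum.

φ̂_MAP = 1.200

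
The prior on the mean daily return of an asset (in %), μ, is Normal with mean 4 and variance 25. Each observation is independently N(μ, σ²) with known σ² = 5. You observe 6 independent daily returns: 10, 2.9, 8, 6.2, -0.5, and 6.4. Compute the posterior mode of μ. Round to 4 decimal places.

μ̂_MAP = 5.4516

n = 6; x̄ = (10 + 2.9 + 8 + 6.2 + (-0.5) + 6.4)/6 = 33/6 = 5.5.
For a Normal prior and Normal likelihood with known variance, the posterior is Normal; its mode equals its mean, the precision-weighted average.
Prior precision 1/σ₀² = 1/25 = 0.04; data precision n/σ² = 6/5 = 1.2.
μ̂ = (0.04·4 + 1.2·5.5) / (0.04 + 1.2) = 6.76/1.24 = 169/31 ≈ 5.4516.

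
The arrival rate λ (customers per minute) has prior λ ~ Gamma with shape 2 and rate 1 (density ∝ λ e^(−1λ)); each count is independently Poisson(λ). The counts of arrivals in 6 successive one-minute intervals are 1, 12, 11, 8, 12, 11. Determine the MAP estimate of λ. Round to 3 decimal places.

Σxᵢ = 1+12+11+8+12+11 = 55, with n = 6.
Posterior ∝ λe^(−1λ) · λ^55e^(−6λ) = λ^56e^(−7λ), i.e. Gamma(shape=57, rate=7).
The mode of a Gamma(a, b) with a ≥ 1 (shape–rate) is (a−1)/b = 56/7 ≈ 8.000.

λ̂_MAP = 8.000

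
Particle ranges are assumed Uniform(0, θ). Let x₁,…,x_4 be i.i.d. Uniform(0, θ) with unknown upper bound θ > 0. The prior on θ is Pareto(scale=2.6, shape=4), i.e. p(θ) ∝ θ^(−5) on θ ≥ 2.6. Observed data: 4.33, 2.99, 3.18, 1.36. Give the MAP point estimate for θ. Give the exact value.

θ̂_MAP = 4.33

The Uniform(0, θ) likelihood is θ^(−n) for θ ≥ max(xᵢ), zero otherwise. Here max(xᵢ) = 4.33.
Posterior ∝ θ^(−5) · θ^(−4) = θ^(−9) on θ ≥ max(2.6, 4.33) = 4.33.
This density is strictly decreasing in θ, so the posterior mode lies at the lower boundary of the support.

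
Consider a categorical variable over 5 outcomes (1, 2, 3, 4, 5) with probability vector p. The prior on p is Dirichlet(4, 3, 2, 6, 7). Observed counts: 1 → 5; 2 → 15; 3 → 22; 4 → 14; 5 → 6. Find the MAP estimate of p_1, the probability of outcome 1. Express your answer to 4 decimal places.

MAP estimate: 0.1013

The posterior is Dirichlet(αᵢ + nᵢ) = Dirichlet(9, 18, 24, 20, 13).
For a Dirichlet(a₁,…,a_K) with all aᵢ > 1, the mode has j-th component (aⱼ − 1)/(Σaᵢ − K).
Here Σaᵢ = 84 and K = 5, so p_1 = (9 − 1)/(84 − 5) = 8/79 ≈ 0.1013.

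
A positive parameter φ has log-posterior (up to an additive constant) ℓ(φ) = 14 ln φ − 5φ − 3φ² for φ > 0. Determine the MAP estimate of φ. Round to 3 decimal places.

ℓ'(φ) = 14/φ − 5 − 6φ. Setting this to zero and multiplying by φ: 6φ² + 5φ − 14 = 0.
φ = (−5 + √(5² + 4·6·14)) / (2·6) = (−5 + √361) / 12 = (−5 + 19)/12 = 7/6.
ℓ''(φ) = −14/φ² − 6 < 0, confirming a maximum.

φ̂_MAP = 1.167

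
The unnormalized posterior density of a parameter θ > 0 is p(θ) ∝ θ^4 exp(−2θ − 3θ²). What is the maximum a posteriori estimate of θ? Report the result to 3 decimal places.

ℓ'(θ) = 4/θ − 2 − 6θ. Setting this to zero and multiplying by θ: 6θ² + 2θ − 4 = 0.
θ = (−2 + √(2² + 4·6·4)) / (2·6) = (−2 + √100) / 12 = (−2 + 10)/12 = 2/3.
ℓ''(θ) = −4/θ² − 6 < 0, confirming a maximum.

θ̂_MAP = 0.667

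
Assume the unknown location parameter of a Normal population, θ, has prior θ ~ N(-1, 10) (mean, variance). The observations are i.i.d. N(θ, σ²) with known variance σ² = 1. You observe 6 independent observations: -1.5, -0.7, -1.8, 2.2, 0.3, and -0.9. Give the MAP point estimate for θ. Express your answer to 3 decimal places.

θ̂_MAP = -0.410

n = 6; x̄ = ((-1.5) + (-0.7) + (-1.8) + 2.2 + 0.3 + (-0.9))/6 = -2.4/6 = -0.4.
For a Normal prior and Normal likelihood with known variance, the posterior is Normal; its mode equals its mean, the precision-weighted average.
Prior precision 1/σ₀² = 1/10 = 0.1; data precision n/σ² = 6/1 = 6.
θ̂ = (0.1·(-1) + 6·(-0.4)) / (0.1 + 6) = (-2.5)/6.1 = -25/61 ≈ -0.410.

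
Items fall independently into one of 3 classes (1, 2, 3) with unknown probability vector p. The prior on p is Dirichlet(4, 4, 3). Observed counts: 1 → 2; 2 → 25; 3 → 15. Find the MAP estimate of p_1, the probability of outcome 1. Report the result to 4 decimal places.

MAP estimate: 0.1000

The posterior is Dirichlet(αᵢ + nᵢ) = Dirichlet(6, 29, 18).
For a Dirichlet(a₁,…,a_K) with all aᵢ > 1, the mode has j-th component (aⱼ − 1)/(Σaᵢ − K).
Here Σaᵢ = 53 and K = 3, so p_1 = (6 − 1)/(53 − 3) = 5/50 ≈ 0.1000.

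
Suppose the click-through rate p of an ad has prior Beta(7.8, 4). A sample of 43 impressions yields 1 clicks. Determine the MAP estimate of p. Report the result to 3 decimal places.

p̂_MAP = 0.148

Prior: Beta(7.8, 4).
Data: 1 success in 43 trials. The binomial likelihood contributes p(1−p)^42, so the posterior is Beta(7.8+1, 4+42) = Beta(8.8, 46).
For Beta(a, b) with a, b > 1 the mode is (a−1)/(a+b−2) = 7.8/52.8 ≈ 0.148.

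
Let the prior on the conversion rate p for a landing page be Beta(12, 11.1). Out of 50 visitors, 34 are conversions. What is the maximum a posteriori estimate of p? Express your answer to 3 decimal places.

Prior: Beta(12, 11.1).
Data: 34 successes in 50 trials. The binomial likelihood contributes p^34(1−p)^16, so the posterior is Beta(12+34, 11.1+16) = Beta(46, 27.1).
For Beta(a, b) with a, b > 1 the mode is (a−1)/(a+b−2) = 45/71.1 ≈ 0.633.

p̂_MAP = 0.633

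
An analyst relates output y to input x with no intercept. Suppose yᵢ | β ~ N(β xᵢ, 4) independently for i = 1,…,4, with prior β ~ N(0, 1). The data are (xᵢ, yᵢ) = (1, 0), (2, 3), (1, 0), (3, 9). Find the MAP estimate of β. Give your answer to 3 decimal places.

log p(β | y) = −Σ(yᵢ − βxᵢ)²/(2·4) − β²/(2·1) + const.
Setting the derivative to zero: Σxᵢ(yᵢ − βxᵢ)/4 − β/1 = 0, so β = Σxᵢyᵢ / (Σxᵢ² + σ²/τ²).
Σxᵢyᵢ = 1·0 + 2·3 + 1·0 + 3·9 = 33; Σxᵢ² = 15; σ²/τ² = 4.
β̂_MAP = 33 / (15 + 4) = 33/19 ≈ 1.737.

β̂_MAP = 1.737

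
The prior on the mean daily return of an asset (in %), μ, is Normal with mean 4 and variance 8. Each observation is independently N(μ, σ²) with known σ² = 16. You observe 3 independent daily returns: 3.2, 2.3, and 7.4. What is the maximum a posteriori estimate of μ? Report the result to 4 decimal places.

μ̂_MAP = 4.1800

n = 3; x̄ = (3.2 + 2.3 + 7.4)/3 = 12.9/3 = 4.3.
For a Normal prior and Normal likelihood with known variance, the posterior is Normal; its mode equals its mean, the precision-weighted average.
Prior precision 1/σ₀² = 1/8 = 0.125; data precision n/σ² = 3/16 = 0.1875.
μ̂ = (0.125·4 + 0.1875·4.3) / (0.125 + 0.1875) = 1.30625/0.3125 = 4.1800.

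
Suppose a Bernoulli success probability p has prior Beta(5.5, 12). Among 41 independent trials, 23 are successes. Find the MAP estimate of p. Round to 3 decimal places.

p̂_MAP = 0.487

Prior: Beta(5.5, 12).
Data: 23 successes in 41 trials. The binomial likelihood contributes p^23(1−p)^18, so the posterior is Beta(5.5+23, 12+18) = Beta(28.5, 30).
For Beta(a, b) with a, b > 1 the mode is (a−1)/(a+b−2) = 27.5/56.5 ≈ 0.487.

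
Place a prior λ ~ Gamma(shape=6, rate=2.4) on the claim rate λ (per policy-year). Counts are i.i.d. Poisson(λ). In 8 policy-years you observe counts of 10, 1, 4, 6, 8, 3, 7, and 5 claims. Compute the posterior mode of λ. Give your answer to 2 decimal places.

λ̂_MAP = 4.71

Σxᵢ = 10+1+4+6+8+3+7+5 = 44, with n = 8.
Posterior ∝ λ^5e^(−2.4λ) · λ^44e^(−8λ) = λ^49e^(−10.4λ), i.e. Gamma(shape=50, rate=10.4).
The mode of a Gamma(a, b) with a ≥ 1 (shape–rate) is (a−1)/b = 49/10.4 ≈ 4.71.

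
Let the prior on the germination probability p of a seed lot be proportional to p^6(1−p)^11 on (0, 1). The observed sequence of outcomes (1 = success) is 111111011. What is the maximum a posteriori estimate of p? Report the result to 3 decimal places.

p̂_MAP = 0.538

The prior density ∝ p^6(1−p)^11 is the kernel of Beta(7, 12).
Data: 8 successes in 9 trials (from the sequence). The binomial likelihood contributes p^8(1−p)^1, so the posterior is Beta(7+8, 12+1) = Beta(15, 13).
For Beta(a, b) with a, b > 1 the mode is (a−1)/(a+b−2) = 14/26 ≈ 0.538.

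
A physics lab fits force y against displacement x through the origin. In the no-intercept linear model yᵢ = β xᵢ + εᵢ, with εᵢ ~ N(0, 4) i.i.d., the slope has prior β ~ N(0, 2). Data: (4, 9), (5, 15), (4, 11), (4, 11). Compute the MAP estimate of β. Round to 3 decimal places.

log p(β | y) = −Σ(yᵢ − βxᵢ)²/(2·4) − β²/(2·2) + const.
Setting the derivative to zero: Σxᵢ(yᵢ − βxᵢ)/4 − β/2 = 0, so β = Σxᵢyᵢ / (Σxᵢ² + σ²/τ²).
Σxᵢyᵢ = 4·9 + 5·15 + 4·11 + 4·11 = 199; Σxᵢ² = 73; σ²/τ² = 2.
β̂_MAP = 199 / (73 + 2) = 199/75 ≈ 2.653.

β̂_MAP = 2.653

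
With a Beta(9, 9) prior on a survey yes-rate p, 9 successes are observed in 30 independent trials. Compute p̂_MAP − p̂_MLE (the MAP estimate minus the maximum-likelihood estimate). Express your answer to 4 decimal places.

Posterior is Beta(18, 30); MAP = (18−1)/(48−2) = 17/46 ≈ 0.36957.
MLE ignores the prior: p̂_MLE = k/n = 9/30 ≈ 0.30000.
Difference = 17/46 − 9/30 = 8/115 ≈ 0.0696.

MAP − MLE = 0.0696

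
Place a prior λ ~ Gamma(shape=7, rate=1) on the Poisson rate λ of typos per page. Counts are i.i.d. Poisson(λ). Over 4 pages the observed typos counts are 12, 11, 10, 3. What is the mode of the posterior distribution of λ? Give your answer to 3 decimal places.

Σxᵢ = 12+11+10+3 = 36, with n = 4.
Posterior ∝ λ^6e^(−1λ) · λ^36e^(−4λ) = λ^42e^(−5λ), i.e. Gamma(shape=43, rate=5).
The mode of a Gamma(a, b) with a ≥ 1 (shape–rate) is (a−1)/b = 42/5 ≈ 8.400.

λ̂_MAP = 8.400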